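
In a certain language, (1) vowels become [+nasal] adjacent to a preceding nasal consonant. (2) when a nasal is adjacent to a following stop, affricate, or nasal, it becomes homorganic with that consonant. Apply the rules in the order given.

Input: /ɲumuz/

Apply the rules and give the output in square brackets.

[ɲũmũz]

Rule 1: /u/ after nasal /ɲ/ → [ũ]
Rule 1: /u/ after nasal /m/ → [ũ]
After rule 1: ɲũmũz
Rule 2: no segment meets the rule's conditions; no change.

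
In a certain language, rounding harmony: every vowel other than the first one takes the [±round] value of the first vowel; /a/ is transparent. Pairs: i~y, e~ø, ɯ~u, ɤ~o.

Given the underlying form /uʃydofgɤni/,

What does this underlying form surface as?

[uʃydofgony]

/ɤ/ harmonizes with /u/ ([+round]) → [o]
/i/ harmonizes with /u/ ([+round]) → [y]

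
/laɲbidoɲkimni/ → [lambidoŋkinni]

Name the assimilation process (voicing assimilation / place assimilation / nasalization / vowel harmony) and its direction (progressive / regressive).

place assimilation, regressive

/ɲ/→[m] /ɲ/→[ŋ] /m/→[n].
Each target copies a feature from the following segment, so the direction is regressive.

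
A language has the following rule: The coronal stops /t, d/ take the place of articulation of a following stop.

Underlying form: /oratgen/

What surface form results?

/t/ before /g/ (velar) → [k]

[orakgen]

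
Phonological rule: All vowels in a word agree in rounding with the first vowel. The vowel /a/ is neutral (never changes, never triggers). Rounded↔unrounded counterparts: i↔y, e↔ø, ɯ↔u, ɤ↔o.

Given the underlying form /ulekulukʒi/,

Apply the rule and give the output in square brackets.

[uløkulukʒy]

/e/ harmonizes with /u/ ([+round]) → [ø]
/i/ harmonizes with /u/ ([+round]) → [y]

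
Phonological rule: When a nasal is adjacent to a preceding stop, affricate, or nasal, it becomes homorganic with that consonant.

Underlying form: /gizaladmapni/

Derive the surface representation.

/m/ after /d/ (alveolar) → [n]
/n/ after /p/ (labial) → [m]

[gizaladnapmi]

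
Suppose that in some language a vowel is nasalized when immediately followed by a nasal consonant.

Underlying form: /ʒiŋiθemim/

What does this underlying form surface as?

[ʒĩŋiθẽmĩm]

/i/ before nasal /ŋ/ → [ĩ]
/e/ before nasal /m/ → [ẽ]
/i/ before nasal /m/ → [ĩ]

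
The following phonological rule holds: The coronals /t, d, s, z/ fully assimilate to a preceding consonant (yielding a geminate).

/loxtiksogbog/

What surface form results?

[loxxikkogbog]

/t/ after /x/ → [x] (total assimilation)
/s/ after /k/ → [k] (total assimilation)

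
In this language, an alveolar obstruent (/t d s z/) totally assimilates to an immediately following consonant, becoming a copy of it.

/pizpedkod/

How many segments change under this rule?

2

/z/ before /p/ → [p] (total assimilation)
/d/ before /k/ → [k] (total assimilation)
2 segments change.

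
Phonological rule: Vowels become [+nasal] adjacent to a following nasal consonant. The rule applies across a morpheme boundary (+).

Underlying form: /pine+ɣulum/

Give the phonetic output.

[pĩne+ɣulũm]

/i/ before nasal /n/ → [ĩ]
/u/ before nasal /m/ → [ũ]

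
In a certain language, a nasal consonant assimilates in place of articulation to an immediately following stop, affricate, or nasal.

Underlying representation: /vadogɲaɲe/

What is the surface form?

[vadogɲaɲe]

no segment meets the rule's conditions; no change.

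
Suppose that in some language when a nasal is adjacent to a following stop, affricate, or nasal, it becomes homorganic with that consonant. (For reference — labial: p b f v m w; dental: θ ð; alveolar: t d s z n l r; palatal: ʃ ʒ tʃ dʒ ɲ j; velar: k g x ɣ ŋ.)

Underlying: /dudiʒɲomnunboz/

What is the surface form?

[dudiʒɲonnumboz]

/m/ before /n/ (alveolar) → [n]
/n/ before /b/ (labial) → [m]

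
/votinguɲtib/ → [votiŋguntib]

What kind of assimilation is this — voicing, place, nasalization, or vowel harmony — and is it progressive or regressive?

place assimilation, regressive

/n/→[ŋ] /ɲ/→[n].
Each target copies a feature from the following segment, so the direction is regressive.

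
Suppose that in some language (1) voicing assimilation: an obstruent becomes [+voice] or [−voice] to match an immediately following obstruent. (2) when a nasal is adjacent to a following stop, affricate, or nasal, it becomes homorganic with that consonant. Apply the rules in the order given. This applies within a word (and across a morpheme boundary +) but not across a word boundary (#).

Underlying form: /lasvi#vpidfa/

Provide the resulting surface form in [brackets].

[lazvi#fpitfa]

Rule 1: /s/ before /v/ (voiced) → [z]
Rule 1: /v/ before /p/ (voiceless) → [f]
Rule 1: /d/ before /f/ (voiceless) → [t]
After rule 1: lazvi#fpitfa
Rule 2: no segment meets the rule's conditions; no change.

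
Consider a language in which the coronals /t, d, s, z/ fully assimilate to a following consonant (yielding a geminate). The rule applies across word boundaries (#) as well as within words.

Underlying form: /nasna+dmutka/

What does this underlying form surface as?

/s/ before /n/ → [n] (total assimilation)
/d/ before /m/ → [m] (total assimilation)
/t/ before /k/ → [k] (total assimilation)

[nanna+mmukka]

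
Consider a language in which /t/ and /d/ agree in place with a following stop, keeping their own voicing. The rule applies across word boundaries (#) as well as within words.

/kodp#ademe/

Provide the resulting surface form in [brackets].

/d/ before /p/ (labial) → [b]

[kobp#ademe]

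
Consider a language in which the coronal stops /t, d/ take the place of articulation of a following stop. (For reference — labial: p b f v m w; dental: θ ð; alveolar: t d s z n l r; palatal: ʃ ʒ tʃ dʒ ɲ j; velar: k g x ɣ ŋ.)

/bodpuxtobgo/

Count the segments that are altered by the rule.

1

/d/ before /p/ (labial) → [b]
1 segment changes.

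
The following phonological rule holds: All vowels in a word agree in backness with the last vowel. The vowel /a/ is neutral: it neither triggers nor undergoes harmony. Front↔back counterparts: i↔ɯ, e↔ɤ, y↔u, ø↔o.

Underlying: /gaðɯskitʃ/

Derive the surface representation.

/ɯ/ harmonizes with /i/ ([-back]) → [i]

[gaðiskitʃ]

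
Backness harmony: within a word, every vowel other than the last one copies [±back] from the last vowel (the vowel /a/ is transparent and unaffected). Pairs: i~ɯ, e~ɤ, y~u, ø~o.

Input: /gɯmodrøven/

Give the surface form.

[gimødrøven]

/ɯ/ harmonizes with /e/ ([-back]) → [i]
/o/ harmonizes with /e/ ([-back]) → [ø]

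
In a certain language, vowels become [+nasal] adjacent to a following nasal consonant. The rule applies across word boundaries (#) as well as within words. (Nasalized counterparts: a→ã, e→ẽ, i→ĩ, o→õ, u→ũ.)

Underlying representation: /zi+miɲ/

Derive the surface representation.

/i/ before nasal /m/ → [ĩ]
/i/ before nasal /ɲ/ → [ĩ]

[zĩ+mĩɲ]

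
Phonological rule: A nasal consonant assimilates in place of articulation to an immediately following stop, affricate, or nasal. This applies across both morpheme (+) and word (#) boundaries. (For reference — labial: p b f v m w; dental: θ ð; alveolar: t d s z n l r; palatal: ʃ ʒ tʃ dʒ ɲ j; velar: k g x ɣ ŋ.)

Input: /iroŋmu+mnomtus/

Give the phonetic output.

/ŋ/ before /m/ (labial) → [m]
/m/ before /n/ (alveolar) → [n]
/m/ before /t/ (alveolar) → [n]

[irommu+nnontus]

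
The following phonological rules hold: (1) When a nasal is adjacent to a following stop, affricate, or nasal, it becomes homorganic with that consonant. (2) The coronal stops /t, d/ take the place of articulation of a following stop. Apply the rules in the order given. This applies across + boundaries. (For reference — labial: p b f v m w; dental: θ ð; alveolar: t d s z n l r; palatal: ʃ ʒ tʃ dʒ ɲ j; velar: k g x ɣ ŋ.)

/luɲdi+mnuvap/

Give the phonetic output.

Rule 1: /ɲ/ before /d/ (alveolar) → [n]
Rule 1: /m/ before /n/ (alveolar) → [n]
After rule 1: lundi+nnuvap
Rule 2: no segment meets the rule's conditions; no change.

[lundi+nnuvap]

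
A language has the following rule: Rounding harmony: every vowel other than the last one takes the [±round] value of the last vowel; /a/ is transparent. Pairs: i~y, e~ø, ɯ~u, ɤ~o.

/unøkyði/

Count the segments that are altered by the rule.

/u/ harmonizes with /i/ ([-round]) → [ɯ]
/ø/ harmonizes with /i/ ([-round]) → [e]
/y/ harmonizes with /i/ ([-round]) → [i]
3 segments change.

3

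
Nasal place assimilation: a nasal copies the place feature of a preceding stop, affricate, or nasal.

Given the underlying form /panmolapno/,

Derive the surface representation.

/m/ after /n/ (alveolar) → [n]
/n/ after /p/ (labial) → [m]

[pannolapmo]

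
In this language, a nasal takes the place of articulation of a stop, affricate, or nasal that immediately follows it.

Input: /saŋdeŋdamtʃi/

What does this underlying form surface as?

/ŋ/ before /d/ (alveolar) → [n]
/ŋ/ before /d/ (alveolar) → [n]
/m/ before /tʃ/ (palatal) → [ɲ]

[sandendaɲtʃi]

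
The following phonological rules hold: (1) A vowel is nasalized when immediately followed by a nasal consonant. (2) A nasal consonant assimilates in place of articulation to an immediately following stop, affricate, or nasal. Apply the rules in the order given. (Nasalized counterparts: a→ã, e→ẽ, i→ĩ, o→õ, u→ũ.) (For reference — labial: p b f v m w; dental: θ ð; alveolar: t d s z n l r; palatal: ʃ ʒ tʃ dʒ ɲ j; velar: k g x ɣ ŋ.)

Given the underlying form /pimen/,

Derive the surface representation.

[pĩmẽn]

Rule 1: /i/ before nasal /m/ → [ĩ]
Rule 1: /e/ before nasal /n/ → [ẽ]
After rule 1: pĩmẽn
Rule 2: no segment meets the rule's conditions; no change.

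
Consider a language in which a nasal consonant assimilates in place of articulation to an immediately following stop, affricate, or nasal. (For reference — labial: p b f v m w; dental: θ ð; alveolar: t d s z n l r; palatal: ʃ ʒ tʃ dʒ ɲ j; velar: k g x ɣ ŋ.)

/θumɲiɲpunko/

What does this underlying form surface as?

[θuɲɲimpuŋko]

/m/ before /ɲ/ (palatal) → [ɲ]
/ɲ/ before /p/ (labial) → [m]
/n/ before /k/ (velar) → [ŋ]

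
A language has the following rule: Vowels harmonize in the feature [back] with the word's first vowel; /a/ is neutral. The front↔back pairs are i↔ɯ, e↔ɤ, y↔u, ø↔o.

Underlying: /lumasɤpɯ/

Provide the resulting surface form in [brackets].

[lumasɤpɯ]

no segment meets the rule's conditions; no change.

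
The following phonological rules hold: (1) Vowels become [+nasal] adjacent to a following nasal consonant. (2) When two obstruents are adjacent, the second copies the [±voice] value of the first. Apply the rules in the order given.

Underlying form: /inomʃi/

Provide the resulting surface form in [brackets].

Rule 1: /i/ before nasal /n/ → [ĩ]
Rule 1: /o/ before nasal /m/ → [õ]
After rule 1: ĩnõmʃi
Rule 2: no segment meets the rule's conditions; no change.

[ĩnõmʃi]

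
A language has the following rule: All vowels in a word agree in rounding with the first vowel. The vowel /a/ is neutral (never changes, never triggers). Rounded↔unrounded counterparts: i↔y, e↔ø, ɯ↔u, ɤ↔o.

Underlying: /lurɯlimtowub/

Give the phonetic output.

[lurulymtowub]

/ɯ/ harmonizes with /u/ ([+round]) → [u]
/i/ harmonizes with /u/ ([+round]) → [y]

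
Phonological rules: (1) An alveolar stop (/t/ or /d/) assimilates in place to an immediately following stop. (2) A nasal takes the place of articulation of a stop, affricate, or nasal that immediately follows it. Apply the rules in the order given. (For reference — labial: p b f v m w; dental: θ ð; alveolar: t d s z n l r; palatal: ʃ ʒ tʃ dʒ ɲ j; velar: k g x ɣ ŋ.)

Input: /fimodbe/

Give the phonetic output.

Rule 1: /d/ before /b/ (labial) → [b]
After rule 1: fimobbe
Rule 2: no segment meets the rule's conditions; no change.

[fimobbe]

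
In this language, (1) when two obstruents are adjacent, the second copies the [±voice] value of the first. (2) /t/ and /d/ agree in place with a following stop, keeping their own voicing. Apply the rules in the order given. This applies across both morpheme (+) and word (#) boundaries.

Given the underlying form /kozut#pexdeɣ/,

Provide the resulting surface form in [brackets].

[kozup#pexteɣ]

Rule 1: /d/ after /x/ (voiceless) → [t]
After rule 1: kozut#pexteɣ
Rule 2: /t/ before /p/ (labial) → [p]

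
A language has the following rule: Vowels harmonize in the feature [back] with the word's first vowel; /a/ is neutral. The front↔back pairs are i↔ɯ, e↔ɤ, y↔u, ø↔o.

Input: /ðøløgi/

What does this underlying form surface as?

[ðøløgi]

no segment meets the rule's conditions; no change.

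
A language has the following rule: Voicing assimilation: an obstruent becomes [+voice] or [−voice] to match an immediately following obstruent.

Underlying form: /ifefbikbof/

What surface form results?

[ifevbigbof]

/f/ before /b/ (voiced) → [v]
/k/ before /b/ (voiced) → [g]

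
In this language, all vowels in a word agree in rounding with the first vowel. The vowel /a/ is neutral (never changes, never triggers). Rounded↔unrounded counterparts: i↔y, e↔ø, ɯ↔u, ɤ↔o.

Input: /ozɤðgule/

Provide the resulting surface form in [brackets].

/ɤ/ harmonizes with /o/ ([+round]) → [o]
/e/ harmonizes with /o/ ([+round]) → [ø]

[ozoðgulø]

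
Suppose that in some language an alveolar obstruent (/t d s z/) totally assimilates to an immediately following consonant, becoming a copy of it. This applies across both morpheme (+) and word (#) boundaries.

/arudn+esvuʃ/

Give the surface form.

/d/ before /n/ → [n] (total assimilation)
/s/ before /v/ → [v] (total assimilation)

[arunn+evvuʃ]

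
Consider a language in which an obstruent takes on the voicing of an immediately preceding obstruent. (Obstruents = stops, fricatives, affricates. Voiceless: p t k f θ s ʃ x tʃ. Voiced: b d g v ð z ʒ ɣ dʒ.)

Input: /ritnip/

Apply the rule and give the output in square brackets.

[ritnip]

no segment meets the rule's conditions; no change.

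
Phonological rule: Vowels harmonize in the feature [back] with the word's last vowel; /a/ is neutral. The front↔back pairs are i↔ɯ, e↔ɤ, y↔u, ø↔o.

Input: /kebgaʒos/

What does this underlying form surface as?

/e/ harmonizes with /o/ ([+back]) → [ɤ]

[kɤbgaʒos]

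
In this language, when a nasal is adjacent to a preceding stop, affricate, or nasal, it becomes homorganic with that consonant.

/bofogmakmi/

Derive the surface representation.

/m/ after /g/ (velar) → [ŋ]
/m/ after /k/ (velar) → [ŋ]

[bofogŋakŋi]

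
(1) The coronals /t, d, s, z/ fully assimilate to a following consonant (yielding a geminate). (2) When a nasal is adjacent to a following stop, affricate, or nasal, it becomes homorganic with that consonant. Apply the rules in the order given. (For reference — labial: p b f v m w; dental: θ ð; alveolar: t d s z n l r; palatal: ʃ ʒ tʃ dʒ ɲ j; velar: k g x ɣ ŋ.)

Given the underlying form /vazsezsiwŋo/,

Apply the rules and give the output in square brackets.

[vassessiwŋo]

Rule 1: /z/ before /s/ → [s] (total assimilation)
Rule 1: /z/ before /s/ → [s] (total assimilation)
After rule 1: vassessiwŋo
Rule 2: no segment meets the rule's conditions; no change.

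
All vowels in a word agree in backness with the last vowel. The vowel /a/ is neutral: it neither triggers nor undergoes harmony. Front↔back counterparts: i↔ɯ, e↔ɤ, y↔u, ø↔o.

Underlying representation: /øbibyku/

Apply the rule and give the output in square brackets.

/ø/ harmonizes with /u/ ([+back]) → [o]
/i/ harmonizes with /u/ ([+back]) → [ɯ]
/y/ harmonizes with /u/ ([+back]) → [u]

[obɯbuku]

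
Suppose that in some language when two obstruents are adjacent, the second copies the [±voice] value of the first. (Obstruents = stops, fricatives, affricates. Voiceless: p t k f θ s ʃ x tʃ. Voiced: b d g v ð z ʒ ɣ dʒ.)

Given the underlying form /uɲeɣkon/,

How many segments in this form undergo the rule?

/k/ after /ɣ/ (voiced) → [g]
1 segment changes.

1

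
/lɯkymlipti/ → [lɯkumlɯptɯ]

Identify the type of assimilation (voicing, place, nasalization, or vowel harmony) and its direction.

/y/→[u] /i/→[ɯ] /i/→[ɯ].
Vowels agree with the first vowel, so the harmony is progressive.

vowel harmony, progressive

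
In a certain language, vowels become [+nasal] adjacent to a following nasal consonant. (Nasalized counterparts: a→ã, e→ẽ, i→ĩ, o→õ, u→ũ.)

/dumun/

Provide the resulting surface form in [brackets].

/u/ before nasal /m/ → [ũ]
/u/ before nasal /n/ → [ũ]

[dũmũn]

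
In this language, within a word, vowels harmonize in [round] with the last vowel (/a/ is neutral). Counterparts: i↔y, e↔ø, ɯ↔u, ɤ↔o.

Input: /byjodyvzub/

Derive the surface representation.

[byjodyvzub]

no segment meets the rule's conditions; no change.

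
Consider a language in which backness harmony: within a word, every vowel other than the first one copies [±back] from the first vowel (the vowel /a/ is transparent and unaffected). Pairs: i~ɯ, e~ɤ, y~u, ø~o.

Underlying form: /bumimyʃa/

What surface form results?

/i/ harmonizes with /u/ ([+back]) → [ɯ]
/y/ harmonizes with /u/ ([+back]) → [u]

[bumɯmuʃa]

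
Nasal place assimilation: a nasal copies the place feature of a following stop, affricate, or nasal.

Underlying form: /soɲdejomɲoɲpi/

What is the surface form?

[sondejoɲɲompi]

/ɲ/ before /d/ (alveolar) → [n]
/m/ before /ɲ/ (palatal) → [ɲ]
/ɲ/ before /p/ (labial) → [m]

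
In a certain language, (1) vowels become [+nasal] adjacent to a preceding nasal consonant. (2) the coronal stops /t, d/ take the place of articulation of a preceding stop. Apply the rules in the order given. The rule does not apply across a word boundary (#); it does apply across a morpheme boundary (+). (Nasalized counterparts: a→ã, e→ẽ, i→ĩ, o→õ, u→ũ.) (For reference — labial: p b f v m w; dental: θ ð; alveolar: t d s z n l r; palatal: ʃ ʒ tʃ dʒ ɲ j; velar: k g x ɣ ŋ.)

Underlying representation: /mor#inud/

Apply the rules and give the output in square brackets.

[mõr#inũd]

Rule 1: /o/ after nasal /m/ → [õ]
Rule 1: /u/ after nasal /n/ → [ũ]
After rule 1: mõr#inũd
Rule 2: no segment meets the rule's conditions; no change.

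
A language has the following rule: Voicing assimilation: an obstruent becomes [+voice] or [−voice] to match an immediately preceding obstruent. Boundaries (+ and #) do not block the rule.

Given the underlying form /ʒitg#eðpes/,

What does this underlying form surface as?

[ʒitk#eðbes]

/g/ after /t/ (voiceless) → [k]
/p/ after /ð/ (voiced) → [b]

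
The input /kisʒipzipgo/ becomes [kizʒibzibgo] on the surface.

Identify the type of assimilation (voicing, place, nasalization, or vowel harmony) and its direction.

/s/→[z] /p/→[b] /p/→[b].
Each target copies a feature from the following segment, so the direction is regressive.

voicing assimilation, regressive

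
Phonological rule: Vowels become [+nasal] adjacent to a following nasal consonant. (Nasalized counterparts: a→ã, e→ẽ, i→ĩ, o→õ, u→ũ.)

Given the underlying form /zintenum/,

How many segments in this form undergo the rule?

/i/ before nasal /n/ → [ĩ]
/e/ before nasal /n/ → [ẽ]
/u/ before nasal /m/ → [ũ]
3 segments change.

3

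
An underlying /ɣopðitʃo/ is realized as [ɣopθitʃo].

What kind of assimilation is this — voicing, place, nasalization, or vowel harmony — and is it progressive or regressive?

/ð/→[θ].
Each target copies a feature from the preceding segment, so the direction is progressive.

voicing assimilation, progressive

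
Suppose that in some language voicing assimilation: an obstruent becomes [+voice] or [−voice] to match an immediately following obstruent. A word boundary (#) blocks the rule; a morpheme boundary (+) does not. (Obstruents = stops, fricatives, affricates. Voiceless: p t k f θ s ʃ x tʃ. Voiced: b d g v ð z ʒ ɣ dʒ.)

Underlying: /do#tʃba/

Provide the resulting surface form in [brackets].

[do#dʒba]

/tʃ/ before /b/ (voiced) → [dʒ]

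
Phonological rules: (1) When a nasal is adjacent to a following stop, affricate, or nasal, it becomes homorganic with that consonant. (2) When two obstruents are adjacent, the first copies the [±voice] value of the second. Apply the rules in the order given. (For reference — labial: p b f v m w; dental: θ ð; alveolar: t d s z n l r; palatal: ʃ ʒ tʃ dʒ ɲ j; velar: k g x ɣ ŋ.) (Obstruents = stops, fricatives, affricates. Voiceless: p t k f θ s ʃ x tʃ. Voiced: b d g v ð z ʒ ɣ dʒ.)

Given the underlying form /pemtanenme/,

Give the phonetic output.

Rule 1: /m/ before /t/ (alveolar) → [n]
Rule 1: /n/ before /m/ (labial) → [m]
After rule 1: pentanemme
Rule 2: no segment meets the rule's conditions; no change.

[pentanemme]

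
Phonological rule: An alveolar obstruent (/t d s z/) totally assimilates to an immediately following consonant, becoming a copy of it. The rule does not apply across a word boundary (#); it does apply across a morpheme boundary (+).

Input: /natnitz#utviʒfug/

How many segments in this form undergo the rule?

3

/t/ before /n/ → [n] (total assimilation)
/t/ before /z/ → [z] (total assimilation)
/t/ before /v/ → [v] (total assimilation)
3 segments change.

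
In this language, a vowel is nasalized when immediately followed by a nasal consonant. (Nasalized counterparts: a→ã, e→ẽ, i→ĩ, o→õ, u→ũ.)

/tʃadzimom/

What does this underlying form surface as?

/i/ before nasal /m/ → [ĩ]
/o/ before nasal /m/ → [õ]

[tʃadzĩmõm]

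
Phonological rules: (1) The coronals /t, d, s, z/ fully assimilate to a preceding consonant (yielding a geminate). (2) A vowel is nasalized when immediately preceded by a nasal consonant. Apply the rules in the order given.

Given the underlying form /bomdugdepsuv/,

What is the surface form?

Rule 1: /d/ after /m/ → [m] (total assimilation)
Rule 1: /d/ after /g/ → [g] (total assimilation)
Rule 1: /s/ after /p/ → [p] (total assimilation)
After rule 1: bommuggeppuv
Rule 2: /u/ after nasal /m/ → [ũ]

[bommũggeppuv]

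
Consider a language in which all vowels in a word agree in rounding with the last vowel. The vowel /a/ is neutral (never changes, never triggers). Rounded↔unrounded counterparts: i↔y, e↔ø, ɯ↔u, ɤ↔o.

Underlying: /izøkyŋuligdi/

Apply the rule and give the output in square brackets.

/ø/ harmonizes with /i/ ([-round]) → [e]
/y/ harmonizes with /i/ ([-round]) → [i]
/u/ harmonizes with /i/ ([-round]) → [ɯ]

[izekiŋɯligdi]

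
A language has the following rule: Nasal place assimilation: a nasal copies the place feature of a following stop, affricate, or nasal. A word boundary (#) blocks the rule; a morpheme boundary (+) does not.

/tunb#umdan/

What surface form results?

/n/ before /b/ (labial) → [m]
/m/ before /d/ (alveolar) → [n]

[tumb#undan]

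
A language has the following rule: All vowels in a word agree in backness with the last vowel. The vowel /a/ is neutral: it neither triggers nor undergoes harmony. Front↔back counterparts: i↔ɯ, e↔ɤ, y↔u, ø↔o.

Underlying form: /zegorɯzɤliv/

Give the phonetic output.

[zegørizeliv]

/o/ harmonizes with /i/ ([-back]) → [ø]
/ɯ/ harmonizes with /i/ ([-back]) → [i]
/ɤ/ harmonizes with /i/ ([-back]) → [e]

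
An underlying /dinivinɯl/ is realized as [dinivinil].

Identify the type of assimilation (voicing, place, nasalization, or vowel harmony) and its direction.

vowel harmony, progressive

/ɯ/→[i].
Vowels agree with the first vowel, so the harmony is progressive.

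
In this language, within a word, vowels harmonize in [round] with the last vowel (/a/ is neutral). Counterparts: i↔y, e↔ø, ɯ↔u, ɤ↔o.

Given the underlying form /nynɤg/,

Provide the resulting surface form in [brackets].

/y/ harmonizes with /ɤ/ ([-round]) → [i]

[ninɤg]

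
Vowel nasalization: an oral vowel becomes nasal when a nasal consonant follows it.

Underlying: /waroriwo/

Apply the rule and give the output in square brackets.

no segment meets the rule's conditions; no change.

[waroriwo]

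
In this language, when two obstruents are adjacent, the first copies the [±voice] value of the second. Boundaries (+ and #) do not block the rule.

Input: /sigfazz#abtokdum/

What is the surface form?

/g/ before /f/ (voiceless) → [k]
/b/ before /t/ (voiceless) → [p]
/k/ before /d/ (voiced) → [g]

[sikfazz#aptogdum]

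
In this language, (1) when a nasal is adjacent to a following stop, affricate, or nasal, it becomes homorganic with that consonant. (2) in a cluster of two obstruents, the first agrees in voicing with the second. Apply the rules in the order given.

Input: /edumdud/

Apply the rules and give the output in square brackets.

[edundud]

Rule 1: /m/ before /d/ (alveolar) → [n]
After rule 1: edundud
Rule 2: no segment meets the rule's conditions; no change.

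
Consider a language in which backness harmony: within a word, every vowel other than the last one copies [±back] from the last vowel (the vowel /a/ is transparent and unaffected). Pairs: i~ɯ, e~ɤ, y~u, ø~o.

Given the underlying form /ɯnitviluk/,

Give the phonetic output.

/i/ harmonizes with /u/ ([+back]) → [ɯ]
/i/ harmonizes with /u/ ([+back]) → [ɯ]

[ɯnɯtvɯluk]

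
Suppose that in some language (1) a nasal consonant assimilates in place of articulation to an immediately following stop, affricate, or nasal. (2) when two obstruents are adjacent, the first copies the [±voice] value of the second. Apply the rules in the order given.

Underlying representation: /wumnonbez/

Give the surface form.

[wunnombez]

Rule 1: /m/ before /n/ (alveolar) → [n]
Rule 1: /n/ before /b/ (labial) → [m]
After rule 1: wunnombez
Rule 2: no segment meets the rule's conditions; no change.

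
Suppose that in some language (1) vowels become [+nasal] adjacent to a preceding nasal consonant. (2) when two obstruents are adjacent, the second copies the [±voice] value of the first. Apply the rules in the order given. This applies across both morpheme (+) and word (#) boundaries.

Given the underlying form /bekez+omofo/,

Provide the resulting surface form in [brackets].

Rule 1: /o/ after nasal /m/ → [õ]
After rule 1: bekez+omõfo
Rule 2: no segment meets the rule's conditions; no change.

[bekez+omõfo]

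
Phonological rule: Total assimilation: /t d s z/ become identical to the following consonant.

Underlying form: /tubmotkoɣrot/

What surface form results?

[tubmokkoɣrot]

/t/ before /k/ → [k] (total assimilation)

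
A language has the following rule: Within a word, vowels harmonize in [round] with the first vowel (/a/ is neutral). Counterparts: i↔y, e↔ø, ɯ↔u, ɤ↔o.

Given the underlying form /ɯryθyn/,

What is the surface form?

[ɯriθin]

/y/ harmonizes with /ɯ/ ([-round]) → [i]
/y/ harmonizes with /ɯ/ ([-round]) → [i]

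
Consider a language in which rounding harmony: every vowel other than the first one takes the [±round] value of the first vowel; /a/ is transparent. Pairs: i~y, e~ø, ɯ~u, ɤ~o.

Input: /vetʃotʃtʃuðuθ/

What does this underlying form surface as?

/o/ harmonizes with /e/ ([-round]) → [ɤ]
/u/ harmonizes with /e/ ([-round]) → [ɯ]
/u/ harmonizes with /e/ ([-round]) → [ɯ]

[vetʃɤtʃtʃɯðɯθ]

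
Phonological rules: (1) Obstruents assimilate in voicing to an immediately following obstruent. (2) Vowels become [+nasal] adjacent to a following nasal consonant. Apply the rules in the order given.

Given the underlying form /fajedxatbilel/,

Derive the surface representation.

[fajetxadbilel]

Rule 1: /d/ before /x/ (voiceless) → [t]
Rule 1: /t/ before /b/ (voiced) → [d]
After rule 1: fajetxadbilel
Rule 2: no segment meets the rule's conditions; no change.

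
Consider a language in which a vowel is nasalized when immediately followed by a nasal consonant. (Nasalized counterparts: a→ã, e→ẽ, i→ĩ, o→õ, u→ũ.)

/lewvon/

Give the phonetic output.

[lewvõn]

/o/ before nasal /n/ → [õ]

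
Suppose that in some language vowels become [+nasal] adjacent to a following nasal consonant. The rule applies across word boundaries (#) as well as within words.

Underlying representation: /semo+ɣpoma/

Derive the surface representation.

[sẽmo+ɣpõma]

/e/ before nasal /m/ → [ẽ]
/o/ before nasal /m/ → [õ]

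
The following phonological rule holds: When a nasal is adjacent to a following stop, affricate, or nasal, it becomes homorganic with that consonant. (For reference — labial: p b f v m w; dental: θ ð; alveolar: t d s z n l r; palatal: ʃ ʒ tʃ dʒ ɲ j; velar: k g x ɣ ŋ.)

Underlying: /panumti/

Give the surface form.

/m/ before /t/ (alveolar) → [n]

[panunti]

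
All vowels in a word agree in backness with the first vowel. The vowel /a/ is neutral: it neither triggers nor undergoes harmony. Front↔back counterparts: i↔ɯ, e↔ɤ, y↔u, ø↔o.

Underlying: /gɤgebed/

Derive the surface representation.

/e/ harmonizes with /ɤ/ ([+back]) → [ɤ]
/e/ harmonizes with /ɤ/ ([+back]) → [ɤ]

[gɤgɤbɤd]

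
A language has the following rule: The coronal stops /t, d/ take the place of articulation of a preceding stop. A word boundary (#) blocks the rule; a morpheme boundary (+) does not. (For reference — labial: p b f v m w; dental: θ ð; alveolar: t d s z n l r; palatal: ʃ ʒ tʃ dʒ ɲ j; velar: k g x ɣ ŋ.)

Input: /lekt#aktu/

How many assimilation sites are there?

2

/t/ after /k/ (velar) → [k]
/t/ after /k/ (velar) → [k]
2 segments change.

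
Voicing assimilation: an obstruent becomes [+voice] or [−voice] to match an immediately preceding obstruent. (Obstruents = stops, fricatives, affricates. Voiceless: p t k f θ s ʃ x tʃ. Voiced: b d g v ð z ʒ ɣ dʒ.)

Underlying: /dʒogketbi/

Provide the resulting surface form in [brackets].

/k/ after /g/ (voiced) → [g]
/b/ after /t/ (voiceless) → [p]

[dʒoggetpi]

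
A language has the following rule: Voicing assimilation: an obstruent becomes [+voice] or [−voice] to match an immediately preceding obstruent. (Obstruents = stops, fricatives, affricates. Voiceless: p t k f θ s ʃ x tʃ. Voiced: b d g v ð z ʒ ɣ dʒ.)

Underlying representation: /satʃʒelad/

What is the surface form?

[satʃʃelad]

/ʒ/ after /tʃ/ (voiceless) → [ʃ]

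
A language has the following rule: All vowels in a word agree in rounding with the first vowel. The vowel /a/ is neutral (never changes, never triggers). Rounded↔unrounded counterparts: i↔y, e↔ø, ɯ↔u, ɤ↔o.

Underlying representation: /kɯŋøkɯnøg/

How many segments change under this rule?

/ø/ harmonizes with /ɯ/ ([-round]) → [e]
/ø/ harmonizes with /ɯ/ ([-round]) → [e]
2 segments change.

2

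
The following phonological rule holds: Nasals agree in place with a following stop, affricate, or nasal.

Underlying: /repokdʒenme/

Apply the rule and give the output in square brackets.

/n/ before /m/ (labial) → [m]

[repokdʒemme]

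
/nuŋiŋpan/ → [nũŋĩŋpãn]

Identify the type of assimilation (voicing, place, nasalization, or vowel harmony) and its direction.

/u/→[ũ] /i/→[ĩ] /a/→[ã].
Each target copies a feature from the following segment, so the direction is regressive.

nasalization, regressive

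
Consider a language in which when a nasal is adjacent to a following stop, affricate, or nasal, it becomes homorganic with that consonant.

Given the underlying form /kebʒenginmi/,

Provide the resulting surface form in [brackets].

[kebʒeŋgimmi]

/n/ before /g/ (velar) → [ŋ]
/n/ before /m/ (labial) → [m]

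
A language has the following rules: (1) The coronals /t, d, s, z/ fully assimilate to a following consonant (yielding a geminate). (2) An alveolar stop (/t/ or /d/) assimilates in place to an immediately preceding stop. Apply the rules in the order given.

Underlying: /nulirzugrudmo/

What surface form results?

Rule 1: /d/ before /m/ → [m] (total assimilation)
After rule 1: nulirzugrummo
Rule 2: no segment meets the rule's conditions; no change.

[nulirzugrummo]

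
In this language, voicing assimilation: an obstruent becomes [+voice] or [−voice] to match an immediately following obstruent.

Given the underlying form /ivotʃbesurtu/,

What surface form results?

[ivodʒbesurtu]

/tʃ/ before /b/ (voiced) → [dʒ]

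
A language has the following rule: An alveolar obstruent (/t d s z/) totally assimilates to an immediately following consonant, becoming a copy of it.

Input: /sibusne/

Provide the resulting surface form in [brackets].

/s/ before /n/ → [n] (total assimilation)

[sibunne]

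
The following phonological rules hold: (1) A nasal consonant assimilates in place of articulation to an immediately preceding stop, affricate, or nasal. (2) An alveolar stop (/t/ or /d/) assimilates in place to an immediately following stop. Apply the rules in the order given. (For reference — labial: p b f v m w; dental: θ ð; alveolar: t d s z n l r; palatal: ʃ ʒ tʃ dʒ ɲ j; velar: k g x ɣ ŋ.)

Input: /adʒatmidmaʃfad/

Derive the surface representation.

Rule 1: /m/ after /t/ (alveolar) → [n]
Rule 1: /m/ after /d/ (alveolar) → [n]
After rule 1: adʒatnidnaʃfad
Rule 2: no segment meets the rule's conditions; no change.

[adʒatnidnaʃfad]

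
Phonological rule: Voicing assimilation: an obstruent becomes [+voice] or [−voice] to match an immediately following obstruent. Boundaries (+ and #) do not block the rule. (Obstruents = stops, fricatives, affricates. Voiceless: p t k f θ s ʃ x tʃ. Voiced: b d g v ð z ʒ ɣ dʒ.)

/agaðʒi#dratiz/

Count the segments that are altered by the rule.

0

No segment meets the rule's conditions.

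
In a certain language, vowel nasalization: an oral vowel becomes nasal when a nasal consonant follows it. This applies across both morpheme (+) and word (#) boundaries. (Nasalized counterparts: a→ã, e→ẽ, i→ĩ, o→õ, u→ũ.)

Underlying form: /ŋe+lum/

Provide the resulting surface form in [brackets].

[ŋe+lũm]

/u/ before nasal /m/ → [ũ]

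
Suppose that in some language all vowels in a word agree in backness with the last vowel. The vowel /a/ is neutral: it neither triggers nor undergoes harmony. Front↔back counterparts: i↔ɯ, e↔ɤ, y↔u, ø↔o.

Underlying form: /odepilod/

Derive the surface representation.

/e/ harmonizes with /o/ ([+back]) → [ɤ]
/i/ harmonizes with /o/ ([+back]) → [ɯ]

[odɤpɯlod]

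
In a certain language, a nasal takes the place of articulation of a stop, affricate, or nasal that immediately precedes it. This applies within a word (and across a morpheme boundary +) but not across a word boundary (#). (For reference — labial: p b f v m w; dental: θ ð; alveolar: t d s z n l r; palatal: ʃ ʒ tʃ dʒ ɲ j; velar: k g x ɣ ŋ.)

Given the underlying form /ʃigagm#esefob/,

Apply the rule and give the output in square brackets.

[ʃigagŋ#esefob]

/m/ after /g/ (velar) → [ŋ]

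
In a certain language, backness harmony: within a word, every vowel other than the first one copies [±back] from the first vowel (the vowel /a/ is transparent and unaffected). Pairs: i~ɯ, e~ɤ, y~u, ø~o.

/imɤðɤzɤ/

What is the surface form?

/ɤ/ harmonizes with /i/ ([-back]) → [e]
/ɤ/ harmonizes with /i/ ([-back]) → [e]
/ɤ/ harmonizes with /i/ ([-back]) → [e]

[imeðeze]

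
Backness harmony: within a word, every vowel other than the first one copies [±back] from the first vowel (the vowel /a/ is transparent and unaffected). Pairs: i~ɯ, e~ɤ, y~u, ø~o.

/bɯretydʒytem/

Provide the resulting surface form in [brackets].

/e/ harmonizes with /ɯ/ ([+back]) → [ɤ]
/y/ harmonizes with /ɯ/ ([+back]) → [u]
/y/ harmonizes with /ɯ/ ([+back]) → [u]
/e/ harmonizes with /ɯ/ ([+back]) → [ɤ]

[bɯrɤtudʒutɤm]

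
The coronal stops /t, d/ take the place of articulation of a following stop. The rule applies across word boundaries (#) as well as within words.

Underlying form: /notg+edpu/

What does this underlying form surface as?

[nokg+ebpu]

/t/ before /g/ (velar) → [k]
/d/ before /p/ (labial) → [b]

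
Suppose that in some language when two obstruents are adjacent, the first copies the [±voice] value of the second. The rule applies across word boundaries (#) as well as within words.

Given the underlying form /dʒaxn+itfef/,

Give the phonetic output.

[dʒaxn+itfef]

no segment meets the rule's conditions; no change.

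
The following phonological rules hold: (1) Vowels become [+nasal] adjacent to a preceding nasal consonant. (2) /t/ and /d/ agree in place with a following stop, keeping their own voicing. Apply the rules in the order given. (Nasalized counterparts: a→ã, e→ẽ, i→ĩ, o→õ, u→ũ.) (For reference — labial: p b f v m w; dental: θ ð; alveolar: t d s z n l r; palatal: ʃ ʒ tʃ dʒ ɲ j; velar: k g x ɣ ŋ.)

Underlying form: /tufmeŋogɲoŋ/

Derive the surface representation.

Rule 1: /e/ after nasal /m/ → [ẽ]
Rule 1: /o/ after nasal /ŋ/ → [õ]
Rule 1: /o/ after nasal /ɲ/ → [õ]
After rule 1: tufmẽŋõgɲõŋ
Rule 2: no segment meets the rule's conditions; no change.

[tufmẽŋõgɲõŋ]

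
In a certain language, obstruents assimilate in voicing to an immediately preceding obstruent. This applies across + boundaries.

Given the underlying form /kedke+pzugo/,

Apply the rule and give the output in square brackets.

/k/ after /d/ (voiced) → [g]
/z/ after /p/ (voiceless) → [s]

[kedge+psugo]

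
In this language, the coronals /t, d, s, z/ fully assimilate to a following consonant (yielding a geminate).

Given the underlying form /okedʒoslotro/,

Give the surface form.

[okedʒollorro]

/s/ before /l/ → [l] (total assimilation)
/t/ before /r/ → [r] (total assimilation)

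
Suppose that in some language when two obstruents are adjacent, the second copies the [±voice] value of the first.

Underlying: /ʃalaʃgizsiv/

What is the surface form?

[ʃalaʃkizziv]

/g/ after /ʃ/ (voiceless) → [k]
/s/ after /z/ (voiced) → [z]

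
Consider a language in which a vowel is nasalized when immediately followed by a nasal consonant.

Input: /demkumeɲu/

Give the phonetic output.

/e/ before nasal /m/ → [ẽ]
/u/ before nasal /m/ → [ũ]
/e/ before nasal /ɲ/ → [ẽ]

[dẽmkũmẽɲu]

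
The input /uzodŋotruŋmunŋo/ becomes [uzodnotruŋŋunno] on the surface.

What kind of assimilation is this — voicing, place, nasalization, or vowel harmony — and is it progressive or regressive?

/ŋ/→[n] /m/→[ŋ] /ŋ/→[n].
Each target copies a feature from the preceding segment, so the direction is progressive.

place assimilation, progressive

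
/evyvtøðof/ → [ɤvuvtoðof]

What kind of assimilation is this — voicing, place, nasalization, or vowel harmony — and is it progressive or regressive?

/e/→[ɤ] /y/→[u] /ø/→[o].
Vowels agree with the last vowel, so the harmony is regressive.

vowel harmony, regressive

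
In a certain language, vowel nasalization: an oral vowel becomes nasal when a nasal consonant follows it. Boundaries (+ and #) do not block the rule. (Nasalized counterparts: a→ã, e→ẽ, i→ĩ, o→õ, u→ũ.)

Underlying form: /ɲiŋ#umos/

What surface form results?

/i/ before nasal /ŋ/ → [ĩ]
/u/ before nasal /m/ → [ũ]

[ɲĩŋ#ũmos]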